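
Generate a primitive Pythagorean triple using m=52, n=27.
(1975, 2808, 3433)

Euclid's formula: a = m² - n², b = 2mn, c = m² + n²
m = 52, n = 27
a = 52² - 27² = 2704 - 729 = 1975
b = 2 × 52 × 27 = 2808
c = 52² + 27² = 2704 + 729 = 3433
Verification: 1975² + 2808² = 3900625 + 7884864 = 11785489 = 3433² ✓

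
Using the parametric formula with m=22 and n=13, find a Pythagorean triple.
(315, 572, 653)

Euclid's formula: a = m² - n², b = 2mn, c = m² + n²
m = 22, n = 13
a = 22² - 13² = 484 - 169 = 315
b = 2 × 22 × 13 = 572
c = 22² + 13² = 484 + 169 = 653
Verification: 315² + 572² = 99225 + 327184 = 426409 = 653² ✓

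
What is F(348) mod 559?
40

Matrix identity: Q^n = [[F_(n+1), F_n], [F_n, F_(n-1)]] with Q = [[1,1],[1,0]].
n = 348 = 101011100₂. Square-and-multiply, entries mod 559:
Q^1 = [[1,1],[1,0]]
Q^2 = (Q^1)² = [[2,1],[1,1]]
Q^5 = (Q^2)²·Q = [[8,5],[5,3]]
Q^10 = (Q^5)² = [[89,55],[55,34]]
Q^21 = (Q^10)²·Q = [[382,325],[325,57]]
Q^43 = (Q^21)²·Q = [[129,558],[558,130]]
Q^87 = (Q^43)²·Q = [[172,431],[431,300]]
Q^174 = (Q^87)² = [[130,515],[515,174]]
Q^348 = (Q^174)² = [[389,40],[40,349]]
F_348 mod 559 = Q^348[0][1] = 40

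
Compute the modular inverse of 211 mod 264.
259

gcd(211, 264) = 1, so the inverse exists.
Extended Euclidean algorithm on (264, 211):
264 = 1 × 211 + 53  ⟹  53 = (1)·264 + (-1)·211
211 = 3 × 53 + 52  ⟹  52 = (-3)·264 + (4)·211
53 = 1 × 52 + 1  ⟹  1 = (4)·264 + (-5)·211
So (-5)·211 ≡ 1 (mod 264), i.e. 211^(-1) ≡ -5 ≡ 259 (mod 264).
Check: 211 × 259 = 54649 ≡ 1 (mod 264)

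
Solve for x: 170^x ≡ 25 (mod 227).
102

Baby-step giant-step with step n = ⌈√227⌉ = 16.
Baby steps 170^j mod 227 (j:value) for j=0..15: 0:1, 1:170, 2:71, 3:39, 4:47, 5:45, 6:159, 7:17, 8:166, 9:72, 10:209, 11:118, 12:84, 13:206, 14:62, 15:98.
Giant-step multiplier: 170^(-16) ≡ 170^(226-16) = 170^210 ≡ 176 (mod 227).
Giant steps γ_i = 25·176^i mod 227: γ_0=25, γ_1=87, γ_2=103, γ_3=195, γ_4=43, γ_5=77, γ_6=159 (in table at j=6).
x = i·n + j = 6·16 + 6 = 102.
Check: 170^102 ≡ 25 (mod 227).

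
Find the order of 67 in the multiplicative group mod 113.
112

113 is prime, so ord(67) divides φ(113) = 112.
Divisors of 112: 1, 2, 4, 7, 8, 14, 16, 28, 56, 112.
Repeated squaring: 67^1 ≡ 67, 67^2 ≡ 82, 67^4 ≡ 57, 67^8 ≡ 85, 67^16 ≡ 106, 67^32 ≡ 49, 67^64 ≡ 28 (mod 113).
Test 67^d mod 113 for each divisor d in increasing order:
67^1 ≡ 67
67^2 ≡ 82
67^4 ≡ 57
67^7 = 67^4·67^2·67^1 ≡ 35
67^8 ≡ 85
67^14 = 67^8·67^4·67^2 ≡ 95
67^16 ≡ 106
67^28 = 67^16·67^8·67^4 ≡ 98
67^56 = 67^32·67^16·67^8 ≡ 112
67^112 = 67^64·67^32·67^16 ≡ 1  ← first divisor giving 1
The order is 112.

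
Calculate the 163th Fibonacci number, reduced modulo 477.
158

Matrix identity: Q^n = [[F_(n+1), F_n], [F_n, F_(n-1)]] with Q = [[1,1],[1,0]].
n = 163 = 10100011₂. Square-and-multiply, entries mod 477:
Q^1 = [[1,1],[1,0]]
Q^2 = (Q^1)² = [[2,1],[1,1]]
Q^5 = (Q^2)²·Q = [[8,5],[5,3]]
Q^10 = (Q^5)² = [[89,55],[55,34]]
Q^20 = (Q^10)² = [[452,87],[87,365]]
Q^40 = (Q^20)² = [[85,6],[6,79]]
Q^81 = (Q^40)²·Q = [[136,106],[106,30]]
Q^163 = (Q^81)²·Q = [[105,158],[158,424]]
F_163 mod 477 = Q^163[0][1] = 158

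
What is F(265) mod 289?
97

Matrix identity: Q^n = [[F_(n+1), F_n], [F_n, F_(n-1)]] with Q = [[1,1],[1,0]].
n = 265 = 100001001₂. Square-and-multiply, entries mod 289:
Q^1 = [[1,1],[1,0]]
Q^2 = (Q^1)² = [[2,1],[1,1]]
Q^4 = (Q^2)² = [[5,3],[3,2]]
Q^8 = (Q^4)² = [[34,21],[21,13]]
Q^16 = (Q^8)² = [[152,120],[120,32]]
Q^33 = (Q^16)²·Q = [[50,223],[223,116]]
Q^66 = (Q^33)² = [[209,26],[26,183]]
Q^132 = (Q^66)² = [[140,77],[77,63]]
Q^265 = (Q^132)²·Q = [[122,97],[97,25]]
F_265 mod 289 = Q^265[0][1] = 97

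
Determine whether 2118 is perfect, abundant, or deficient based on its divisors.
abundant

Proper divisors of 2118: sum = 1 + 2 + 3 + 6 + 353 + 706 + 1059 = 2130
Since 2130 > 2118, 2118 is abundant.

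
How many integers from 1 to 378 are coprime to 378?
108

378 = 2 × 3^3 × 7
φ(n) = n × ∏(1 - 1/p) for each prime p dividing n
φ(378) = 378 × (1 - 1/2) × (1 - 1/3) × (1 - 1/7) = 108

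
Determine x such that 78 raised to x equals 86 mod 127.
25

Baby-step giant-step with step n = ⌈√127⌉ = 12.
Baby steps 78^j mod 127 (j:value) for j=0..11: 0:1, 1:78, 2:115, 3:80, 4:17, 5:56, 6:50, 7:90, 8:35, 9:63, 10:88, 11:6.
Giant-step multiplier: 78^(-12) ≡ 78^(126-12) = 78^114 ≡ 73 (mod 127).
Giant steps γ_i = 86·73^i mod 127: γ_0=86, γ_1=55, γ_2=78 (in table at j=1).
x = i·n + j = 2·12 + 1 = 25.
Check: 78^25 ≡ 86 (mod 127).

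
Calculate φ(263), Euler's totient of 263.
262

263 = 263
φ(n) = n × ∏(1 - 1/p) for each prime p dividing n
φ(263) = 263 × (1 - 1/263) = 262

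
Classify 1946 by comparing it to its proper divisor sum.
deficient

Proper divisors of 1946: sum = 1 + 2 + 7 + 14 + 139 + 278 + 973 = 1414
Since 1414 < 1946, 1946 is deficient.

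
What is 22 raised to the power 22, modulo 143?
22

Repeated squaring. Binary of 22 = 10110.
22^1 ≡ 22 (mod 143); 22^2 ≡ 55 (mod 143); 22^4 ≡ 22 (mod 143); 22^8 ≡ 55 (mod 143); 22^16 ≡ 22 (mod 143)
22^22 = 22^2 × 22^4 × 22^16 ≡ 22 (mod 143)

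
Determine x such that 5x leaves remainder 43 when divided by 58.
x ≡ 55 (mod 58)

gcd(5, 58) = 1, which divides 43, so solutions exist.
Find 5^(-1) mod 58 by the extended Euclidean algorithm:
58 = 11 × 5 + 3  ⟹  3 = (1)·58 + (-11)·5
5 = 1 × 3 + 2  ⟹  2 = (-1)·58 + (12)·5
3 = 1 × 2 + 1  ⟹  1 = (2)·58 + (-23)·5
So (-23)·5 ≡ 1 (mod 58), i.e. 5^(-1) ≡ -23 ≡ 35 (mod 58).
x ≡ 35 × 43 = 1505 ≡ 55 (mod 58).
Check: 5 × 55 = 275 ≡ 43 (mod 58).
Unique solution: x ≡ 55 (mod 58)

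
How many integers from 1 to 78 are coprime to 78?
24

78 = 2 × 3 × 13
φ(n) = n × ∏(1 - 1/p) for each prime p dividing n
φ(78) = 78 × (1 - 1/2) × (1 - 1/3) × (1 - 1/13) = 24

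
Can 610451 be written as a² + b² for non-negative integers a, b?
Not possible

Factorization: 610451 = 19^3 × 89
By Fermat: n is sum of two squares iff every prime p ≡ 3 (mod 4) appears to even power.
Prime(s) ≡ 3 (mod 4) with odd exponent: [(19, 3)]
Therefore 610451 cannot be expressed as a² + b².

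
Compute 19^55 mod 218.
199

Repeated squaring. Binary of 55 = 110111.
19^1 ≡ 19 (mod 218); 19^2 ≡ 143 (mod 218); 19^4 ≡ 175 (mod 218); 19^8 ≡ 105 (mod 218); 19^16 ≡ 125 (mod 218); 19^32 ≡ 147 (mod 218)
19^55 = 19^1 × 19^2 × 19^4 × 19^16 × 19^32 ≡ 199 (mod 218)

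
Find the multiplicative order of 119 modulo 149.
74

149 is prime, so ord(119) divides φ(149) = 148.
Divisors of 148: 1, 2, 4, 37, 74, 148.
Repeated squaring: 119^1 ≡ 119, 119^2 ≡ 6, 119^4 ≡ 36, 119^8 ≡ 104, 119^16 ≡ 88, 119^32 ≡ 145, 119^64 ≡ 16, 119^128 ≡ 107 (mod 149).
Test 119^d mod 149 for each divisor d in increasing order:
119^1 ≡ 119
119^2 ≡ 6
119^4 ≡ 36
119^37 = 119^32·119^4·119^1 ≡ 148
119^74 = 119^64·119^8·119^2 ≡ 1  ← first divisor giving 1
The order is 74.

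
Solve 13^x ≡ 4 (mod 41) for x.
12

Baby-step giant-step with step n = ⌈√41⌉ = 7.
Baby steps 13^j mod 41 (j:value) for j=0..6: 0:1, 1:13, 2:5, 3:24, 4:25, 5:38, 6:2.
Giant-step multiplier: 13^(-7) ≡ 13^(40-7) = 13^33 ≡ 30 (mod 41).
Giant steps γ_i = 4·30^i mod 41: γ_0=4, γ_1=38 (in table at j=5).
x = i·n + j = 1·7 + 5 = 12.
Check: 13^12 ≡ 4 (mod 41).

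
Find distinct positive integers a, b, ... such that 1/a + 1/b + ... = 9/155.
1/18 + 1/399 + 1/371070

Greedy algorithm:
9/155: ceiling(155/9) = 18, use 1/18
7/2790: ceiling(2790/7) = 399, use 1/399
1/371070: ceiling(371070/1) = 371070, use 1/371070
Result: 9/155 = 1/18 + 1/399 + 1/371070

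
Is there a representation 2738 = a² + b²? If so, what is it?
23² + 47² (a=23, b=47)

Factorization: 2738 = 2 × 37^2
By Fermat: n is sum of two squares iff every prime p ≡ 3 (mod 4) appears to even power.
All primes ≡ 3 (mod 4) appear to even power.
Search a = 0, 1, 2, … for 2738 - a² a perfect square: first hit at a = 23: 2738 - 529 = 2209 = 47².
2738 = 23² + 47² = 529 + 2209 ✓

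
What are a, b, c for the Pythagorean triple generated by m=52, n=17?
(2415, 1768, 2993)

Euclid's formula: a = m² - n², b = 2mn, c = m² + n²
m = 52, n = 17
a = 52² - 17² = 2704 - 289 = 2415
b = 2 × 52 × 17 = 1768
c = 52² + 17² = 2704 + 289 = 2993
Verification: 2415² + 1768² = 5832225 + 3125824 = 8958049 = 2993² ✓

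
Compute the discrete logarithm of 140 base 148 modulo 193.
5

Baby-step giant-step with step n = ⌈√193⌉ = 14.
Baby steps 148^j mod 193 (j:value) for j=0..13: 0:1, 1:148, 2:95, 3:164, 4:147, 5:140, 6:69, 7:176, 8:186, 9:122, 10:107, 11:10, 12:129, 13:178.
h = 140 is already in the table at j=5, so x = 5.
Check: 148^5 ≡ 140 (mod 193).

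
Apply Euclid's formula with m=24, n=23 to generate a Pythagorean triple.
(47, 1104, 1105)

Euclid's formula: a = m² - n², b = 2mn, c = m² + n²
m = 24, n = 23
a = 24² - 23² = 576 - 529 = 47
b = 2 × 24 × 23 = 1104
c = 24² + 23² = 576 + 529 = 1105
Verification: 47² + 1104² = 2209 + 1218816 = 1221025 = 1105² ✓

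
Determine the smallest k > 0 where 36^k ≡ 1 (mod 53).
13

53 is prime, so ord(36) divides φ(53) = 52.
Divisors of 52: 1, 2, 4, 13, 26, 52.
Repeated squaring: 36^1 ≡ 36, 36^2 ≡ 24, 36^4 ≡ 46, 36^8 ≡ 49, 36^16 ≡ 16, 36^32 ≡ 44 (mod 53).
Test 36^d mod 53 for each divisor d in increasing order:
36^1 ≡ 36
36^2 ≡ 24
36^4 ≡ 46
36^13 = 36^8·36^4·36^1 ≡ 1  ← first divisor giving 1
The order is 13.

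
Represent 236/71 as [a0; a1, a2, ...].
[3; 3, 11, 2]

Euclidean algorithm steps:
236 = 3 × 71 + 23
71 = 3 × 23 + 2
23 = 11 × 2 + 1
2 = 2 × 1 + 0
Continued fraction: [3; 3, 11, 2]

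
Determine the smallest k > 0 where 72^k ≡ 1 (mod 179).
178

179 is prime, so ord(72) divides φ(179) = 178.
Divisors of 178: 1, 2, 89, 178.
Repeated squaring: 72^1 ≡ 72, 72^2 ≡ 172, 72^4 ≡ 49, 72^8 ≡ 74, 72^16 ≡ 106, 72^32 ≡ 138, 72^64 ≡ 70, 72^128 ≡ 67 (mod 179).
Test 72^d mod 179 for each divisor d in increasing order:
72^1 ≡ 72
72^2 ≡ 172
72^89 = 72^64·72^16·72^8·72^1 ≡ 178
72^178 = 72^128·72^32·72^16·72^2 ≡ 1  ← first divisor giving 1
The order is 178.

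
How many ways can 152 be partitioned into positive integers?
49686288421

p(n) counts ways to write n as a sum of positive integers (order ignored).
Euler's pentagonal recurrence: p(k) = p(k-1) + p(k-2) - p(k-5) - p(k-7) + p(k-12) + p(k-15) - ... (offsets j(3j∓1)/2, signs ++--, p(0)=1, p(<0)=0).
DP table for k = 0..151: p(0)=1, p(1)=1, p(2)=2, p(3)=3, p(4)=5, p(5)=7, p(6)=11, p(7)=15, p(8)=22, p(9)=30, p(10)=42, p(11)=56, p(12)=77, p(13)=101, p(14)=135, p(15)=176, p(16)=231, p(17)=297, p(18)=385, p(19)=490, p(20)=627, p(21)=792, p(22)=1002, p(23)=1255, p(24)=1575, p(25)=1958, p(26)=2436, p(27)=3010, p(28)=3718, p(29)=4565, p(30)=5604, p(31)=6842, p(32)=8349, p(33)=10143, p(34)=12310, p(35)=14883, p(36)=17977, p(37)=21637, p(38)=26015, p(39)=31185, p(40)=37338, p(41)=44583, p(42)=53174, p(43)=63261, p(44)=75175, p(45)=89134, p(46)=105558, p(47)=124754, p(48)=147273, p(49)=173525, p(50)=204226, p(51)=239943, p(52)=281589, p(53)=329931, p(54)=386155, p(55)=451276, p(56)=526823, p(57)=614154, p(58)=715220, p(59)=831820, p(60)=966467, p(61)=1121505, p(62)=1300156, p(63)=1505499, p(64)=1741630, p(65)=2012558, p(66)=2323520, p(67)=2679689, p(68)=3087735, p(69)=3554345, p(70)=4087968, p(71)=4697205, p(72)=5392783, p(73)=6185689, p(74)=7089500, p(75)=8118264, p(76)=9289091, p(77)=10619863, p(78)=12132164, p(79)=13848650, p(80)=15796476, p(81)=18004327, p(82)=20506255, p(83)=23338469, p(84)=26543660, p(85)=30167357, p(86)=34262962, p(87)=38887673, p(88)=44108109, p(89)=49995925, p(90)=56634173, p(91)=64112359, p(92)=72533807, p(93)=82010177, p(94)=92669720, p(95)=104651419, p(96)=118114304, p(97)=133230930, p(98)=150198136, p(99)=169229875, p(100)=190569292, p(101)=214481126, p(102)=241265379, p(103)=271248950, p(104)=304801365, p(105)=342325709, p(106)=384276336, p(107)=431149389, p(108)=483502844, p(109)=541946240, p(110)=607163746, p(111)=679903203, p(112)=761002156, p(113)=851376628, p(114)=952050665, p(115)=1064144451, p(116)=1188908248, p(117)=1327710076, p(118)=1482074143, p(119)=1653668665, p(120)=1844349560, p(121)=2056148051, p(122)=2291320912, p(123)=2552338241, p(124)=2841940500, p(125)=3163127352, p(126)=3519222692, p(127)=3913864295, p(128)=4351078600, p(129)=4835271870, p(130)=5371315400, p(131)=5964539504, p(132)=6620830889, p(133)=7346629512, p(134)=8149040695, p(135)=9035836076, p(136)=10015581680, p(137)=11097645016, p(138)=12292341831, p(139)=13610949895, p(140)=15065878135, p(141)=16670689208, p(142)=18440293320, p(143)=20390982757, p(144)=22540654445, p(145)=24908858009, p(146)=27517052599, p(147)=30388671978, p(148)=33549419497, p(149)=37027355200, p(150)=40853235313, p(151)=45060624582.
Final step: p(152) = p(151) + p(150) - p(147) - p(145) + p(140) + p(137) - p(130) - p(126) + p(117) + p(112) - p(101) - p(95) + p(82) + p(75) - p(60) - p(52) + p(35) + p(26) - p(7)
= 45060624582 + 40853235313 - 30388671978 - 24908858009 + 15065878135 + 11097645016 - 5371315400 - 3519222692 + 1327710076 + 761002156 - 214481126 - 104651419 + 20506255 + 8118264 - 966467 - 281589 + 14883 + 2436 - 15
= 49686288421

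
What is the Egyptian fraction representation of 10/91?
1/10 + 1/102 + 1/11603 + 1/269247615

Greedy algorithm:
10/91: ceiling(91/10) = 10, use 1/10
9/910: ceiling(910/9) = 102, use 1/102
2/23205: ceiling(23205/2) = 11603, use 1/11603
1/269247615: ceiling(269247615/1) = 269247615, use 1/269247615
Result: 10/91 = 1/10 + 1/102 + 1/11603 + 1/269247615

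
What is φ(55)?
40

55 = 5 × 11
φ(n) = n × ∏(1 - 1/p) for each prime p dividing n
φ(55) = 55 × (1 - 1/5) × (1 - 1/11) = 40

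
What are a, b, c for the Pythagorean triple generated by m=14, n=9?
(115, 252, 277)

Euclid's formula: a = m² - n², b = 2mn, c = m² + n²
m = 14, n = 9
a = 14² - 9² = 196 - 81 = 115
b = 2 × 14 × 9 = 252
c = 14² + 9² = 196 + 81 = 277
Verification: 115² + 252² = 13225 + 63504 = 76729 = 277² ✓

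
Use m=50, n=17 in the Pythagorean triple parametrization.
(2211, 1700, 2789)

Euclid's formula: a = m² - n², b = 2mn, c = m² + n²
m = 50, n = 17
a = 50² - 17² = 2500 - 289 = 2211
b = 2 × 50 × 17 = 1700
c = 50² + 17² = 2500 + 289 = 2789
Verification: 2211² + 1700² = 4888521 + 2890000 = 7778521 = 2789² ✓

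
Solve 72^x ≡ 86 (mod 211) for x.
159

Baby-step giant-step with step n = ⌈√211⌉ = 15.
Baby steps 72^j mod 211 (j:value) for j=0..14: 0:1, 1:72, 2:120, 3:200, 4:52, 5:157, 6:121, 7:61, 8:172, 9:146, 10:173, 11:7, 12:82, 13:207, 14:134.
Giant-step multiplier: 72^(-15) ≡ 72^(210-15) = 72^195 ≡ 40 (mod 211).
Giant steps γ_i = 86·40^i mod 211: γ_0=86, γ_1=64, γ_2=28, γ_3=65, γ_4=68, γ_5=188, γ_6=135, γ_7=125, γ_8=147, γ_9=183, γ_10=146 (in table at j=9).
x = i·n + j = 10·15 + 9 = 159.
Check: 72^159 ≡ 86 (mod 211).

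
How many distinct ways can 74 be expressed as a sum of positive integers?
7089500

p(n) counts ways to write n as a sum of positive integers (order ignored).
Euler's pentagonal recurrence: p(k) = p(k-1) + p(k-2) - p(k-5) - p(k-7) + p(k-12) + p(k-15) - ... (offsets j(3j∓1)/2, signs ++--, p(0)=1, p(<0)=0).
DP table for k = 0..73: p(0)=1, p(1)=1, p(2)=2, p(3)=3, p(4)=5, p(5)=7, p(6)=11, p(7)=15, p(8)=22, p(9)=30, p(10)=42, p(11)=56, p(12)=77, p(13)=101, p(14)=135, p(15)=176, p(16)=231, p(17)=297, p(18)=385, p(19)=490, p(20)=627, p(21)=792, p(22)=1002, p(23)=1255, p(24)=1575, p(25)=1958, p(26)=2436, p(27)=3010, p(28)=3718, p(29)=4565, p(30)=5604, p(31)=6842, p(32)=8349, p(33)=10143, p(34)=12310, p(35)=14883, p(36)=17977, p(37)=21637, p(38)=26015, p(39)=31185, p(40)=37338, p(41)=44583, p(42)=53174, p(43)=63261, p(44)=75175, p(45)=89134, p(46)=105558, p(47)=124754, p(48)=147273, p(49)=173525, p(50)=204226, p(51)=239943, p(52)=281589, p(53)=329931, p(54)=386155, p(55)=451276, p(56)=526823, p(57)=614154, p(58)=715220, p(59)=831820, p(60)=966467, p(61)=1121505, p(62)=1300156, p(63)=1505499, p(64)=1741630, p(65)=2012558, p(66)=2323520, p(67)=2679689, p(68)=3087735, p(69)=3554345, p(70)=4087968, p(71)=4697205, p(72)=5392783, p(73)=6185689.
Final step: p(74) = p(73) + p(72) - p(69) - p(67) + p(62) + p(59) - p(52) - p(48) + p(39) + p(34) - p(23) - p(17) + p(4)
= 6185689 + 5392783 - 3554345 - 2679689 + 1300156 + 831820 - 281589 - 147273 + 31185 + 12310 - 1255 - 297 + 5
= 7089500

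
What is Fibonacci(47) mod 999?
262

Matrix identity: Q^n = [[F_(n+1), F_n], [F_n, F_(n-1)]] with Q = [[1,1],[1,0]].
n = 47 = 101111₂. Square-and-multiply, entries mod 999:
Q^1 = [[1,1],[1,0]]
Q^2 = (Q^1)² = [[2,1],[1,1]]
Q^5 = (Q^2)²·Q = [[8,5],[5,3]]
Q^11 = (Q^5)²·Q = [[144,89],[89,55]]
Q^23 = (Q^11)²·Q = [[414,685],[685,728]]
Q^47 = (Q^23)²·Q = [[315,262],[262,53]]
F_47 mod 999 = Q^47[0][1] = 262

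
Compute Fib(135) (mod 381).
241

Matrix identity: Q^n = [[F_(n+1), F_n], [F_n, F_(n-1)]] with Q = [[1,1],[1,0]].
n = 135 = 10000111₂. Square-and-multiply, entries mod 381:
Q^1 = [[1,1],[1,0]]
Q^2 = (Q^1)² = [[2,1],[1,1]]
Q^4 = (Q^2)² = [[5,3],[3,2]]
Q^8 = (Q^4)² = [[34,21],[21,13]]
Q^16 = (Q^8)² = [[73,225],[225,229]]
Q^33 = (Q^16)²·Q = [[79,328],[328,132]]
Q^67 = (Q^33)²·Q = [[153,287],[287,247]]
Q^135 = (Q^67)²·Q = [[360,241],[241,119]]
F_135 mod 381 = Q^135[0][1] = 241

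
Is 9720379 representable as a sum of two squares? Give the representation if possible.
Not possible

Factorization: 9720379 = 17 × 83^3
By Fermat: n is sum of two squares iff every prime p ≡ 3 (mod 4) appears to even power.
Prime(s) ≡ 3 (mod 4) with odd exponent: [(83, 3)]
Therefore 9720379 cannot be expressed as a² + b².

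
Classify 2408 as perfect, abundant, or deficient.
abundant

Proper divisors of 2408: sum = 1 + 2 + 4 + 7 + 8 + 14 + 28 + 43 + 56 + 86 + 172 + 301 + 344 + 602 + 1204 = 2872
Since 2872 > 2408, 2408 is abundant.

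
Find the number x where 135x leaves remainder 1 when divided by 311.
182

gcd(135, 311) = 1, so the inverse exists.
Extended Euclidean algorithm on (311, 135):
311 = 2 × 135 + 41  ⟹  41 = (1)·311 + (-2)·135
135 = 3 × 41 + 12  ⟹  12 = (-3)·311 + (7)·135
41 = 3 × 12 + 5  ⟹  5 = (10)·311 + (-23)·135
12 = 2 × 5 + 2  ⟹  2 = (-23)·311 + (53)·135
5 = 2 × 2 + 1  ⟹  1 = (56)·311 + (-129)·135
So (-129)·135 ≡ 1 (mod 311), i.e. 135^(-1) ≡ -129 ≡ 182 (mod 311).
Check: 135 × 182 = 24570 ≡ 1 (mod 311)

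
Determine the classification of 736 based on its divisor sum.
abundant

Proper divisors of 736: sum = 1 + 2 + 4 + 8 + 16 + 23 + 32 + 46 + 92 + 184 + 368 = 776
Since 776 > 736, 736 is abundant.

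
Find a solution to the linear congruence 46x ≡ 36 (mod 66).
x ≡ 18 (mod 33)

gcd(46, 66) = 2, which divides 36, so solutions exist.
Divide through by 2: 23x ≡ 18 (mod 33).
Find 23^(-1) mod 33 by the extended Euclidean algorithm:
33 = 1 × 23 + 10  ⟹  10 = (1)·33 + (-1)·23
23 = 2 × 10 + 3  ⟹  3 = (-2)·33 + (3)·23
10 = 3 × 3 + 1  ⟹  1 = (7)·33 + (-10)·23
So (-10)·23 ≡ 1 (mod 33), i.e. 23^(-1) ≡ -10 ≡ 23 (mod 33).
x ≡ 23 × 18 = 414 ≡ 18 (mod 33).
Check: 46 × 18 = 828 ≡ 36 (mod 66).
x ≡ 18 (mod 33), giving 2 solutions mod 66.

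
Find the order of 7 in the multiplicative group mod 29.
7

29 is prime, so ord(7) divides φ(29) = 28.
Divisors of 28: 1, 2, 4, 7, 14, 28.
Repeated squaring: 7^1 ≡ 7, 7^2 ≡ 20, 7^4 ≡ 23, 7^8 ≡ 7, 7^16 ≡ 20 (mod 29).
Test 7^d mod 29 for each divisor d in increasing order:
7^1 ≡ 7
7^2 ≡ 20
7^4 ≡ 23
7^7 = 7^4·7^2·7^1 ≡ 1  ← first divisor giving 1
The order is 7.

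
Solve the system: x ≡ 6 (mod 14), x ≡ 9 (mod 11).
20

Using Chinese Remainder Theorem:
M = 14 × 11 = 154
M1 = 11, M2 = 14
y1 = 11^(-1) mod 14 = 9
y2 = 14^(-1) mod 11 = 4
x = (6×11×9 + 9×14×4) mod 154 = 20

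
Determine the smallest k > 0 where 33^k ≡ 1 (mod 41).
20

41 is prime, so ord(33) divides φ(41) = 40.
Divisors of 40: 1, 2, 4, 5, 8, 10, 20, 40.
Repeated squaring: 33^1 ≡ 33, 33^2 ≡ 23, 33^4 ≡ 37, 33^8 ≡ 16, 33^16 ≡ 10, 33^32 ≡ 18 (mod 41).
Test 33^d mod 41 for each divisor d in increasing order:
33^1 ≡ 33
33^2 ≡ 23
33^4 ≡ 37
33^5 = 33^4·33^1 ≡ 32
33^8 ≡ 16
33^10 = 33^8·33^2 ≡ 40
33^20 = 33^16·33^4 ≡ 1  ← first divisor giving 1
The order is 20.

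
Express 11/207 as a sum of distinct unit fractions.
1/19 + 1/1967 + 1/7736211

Greedy algorithm:
11/207: ceiling(207/11) = 19, use 1/19
2/3933: ceiling(3933/2) = 1967, use 1/1967
1/7736211: ceiling(7736211/1) = 7736211, use 1/7736211
Result: 11/207 = 1/19 + 1/1967 + 1/7736211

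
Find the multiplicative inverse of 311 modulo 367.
308

gcd(311, 367) = 1, so the inverse exists.
Extended Euclidean algorithm on (367, 311):
367 = 1 × 311 + 56  ⟹  56 = (1)·367 + (-1)·311
311 = 5 × 56 + 31  ⟹  31 = (-5)·367 + (6)·311
56 = 1 × 31 + 25  ⟹  25 = (6)·367 + (-7)·311
31 = 1 × 25 + 6  ⟹  6 = (-11)·367 + (13)·311
25 = 4 × 6 + 1  ⟹  1 = (50)·367 + (-59)·311
So (-59)·311 ≡ 1 (mod 367), i.e. 311^(-1) ≡ -59 ≡ 308 (mod 367).
Check: 311 × 308 = 95788 ≡ 1 (mod 367)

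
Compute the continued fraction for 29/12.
[2; 2, 2, 2]

Euclidean algorithm steps:
29 = 2 × 12 + 5
12 = 2 × 5 + 2
5 = 2 × 2 + 1
2 = 2 × 1 + 0
Continued fraction: [2; 2, 2, 2]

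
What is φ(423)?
276

423 = 3^2 × 47
φ(n) = n × ∏(1 - 1/p) for each prime p dividing n
φ(423) = 423 × (1 - 1/3) × (1 - 1/47) = 276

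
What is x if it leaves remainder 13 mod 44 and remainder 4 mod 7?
277

Using Chinese Remainder Theorem:
M = 44 × 7 = 308
M1 = 7, M2 = 44
y1 = 7^(-1) mod 44 = 19
y2 = 44^(-1) mod 7 = 4
x = (13×7×19 + 4×44×4) mod 308 = 277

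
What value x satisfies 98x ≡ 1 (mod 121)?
21

gcd(98, 121) = 1, so the inverse exists.
Extended Euclidean algorithm on (121, 98):
121 = 1 × 98 + 23  ⟹  23 = (1)·121 + (-1)·98
98 = 4 × 23 + 6  ⟹  6 = (-4)·121 + (5)·98
23 = 3 × 6 + 5  ⟹  5 = (13)·121 + (-16)·98
6 = 1 × 5 + 1  ⟹  1 = (-17)·121 + (21)·98
So (21)·98 ≡ 1 (mod 121), i.e. 98^(-1) ≡ 21 (mod 121).
Check: 98 × 21 = 2058 ≡ 1 (mod 121)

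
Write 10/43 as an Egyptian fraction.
1/5 + 1/31 + 1/3333 + 1/22214445

Greedy algorithm:
10/43: ceiling(43/10) = 5, use 1/5
7/215: ceiling(215/7) = 31, use 1/31
2/6665: ceiling(6665/2) = 3333, use 1/3333
1/22214445: ceiling(22214445/1) = 22214445, use 1/22214445
Result: 10/43 = 1/5 + 1/31 + 1/3333 + 1/22214445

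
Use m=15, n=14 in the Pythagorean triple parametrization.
(29, 420, 421)

Euclid's formula: a = m² - n², b = 2mn, c = m² + n²
m = 15, n = 14
a = 15² - 14² = 225 - 196 = 29
b = 2 × 15 × 14 = 420
c = 15² + 14² = 225 + 196 = 421
Verification: 29² + 420² = 841 + 176400 = 177241 = 421² ✓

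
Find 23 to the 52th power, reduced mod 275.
221

Repeated squaring. Binary of 52 = 110100.
23^1 ≡ 23 (mod 275); 23^2 ≡ 254 (mod 275); 23^4 ≡ 166 (mod 275); 23^8 ≡ 56 (mod 275); 23^16 ≡ 111 (mod 275); 23^32 ≡ 221 (mod 275)
23^52 = 23^4 × 23^16 × 23^32 ≡ 221 (mod 275)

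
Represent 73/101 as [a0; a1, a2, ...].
[0; 1, 2, 1, 1, 1, 1, 5]

Euclidean algorithm steps:
73 = 0 × 101 + 73
101 = 1 × 73 + 28
73 = 2 × 28 + 17
28 = 1 × 17 + 11
17 = 1 × 11 + 6
11 = 1 × 6 + 5
6 = 1 × 5 + 1
5 = 5 × 1 + 0
Continued fraction: [0; 1, 2, 1, 1, 1, 1, 5]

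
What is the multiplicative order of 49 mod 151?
75

151 is prime, so ord(49) divides φ(151) = 150.
Divisors of 150: 1, 2, 3, 5, 6, 10, 15, 25, 30, 50, 75, 150.
Repeated squaring: 49^1 ≡ 49, 49^2 ≡ 136, 49^4 ≡ 74, 49^8 ≡ 40, 49^16 ≡ 90, 49^32 ≡ 97, 49^64 ≡ 47, 49^128 ≡ 95 (mod 151).
Test 49^d mod 151 for each divisor d in increasing order:
49^1 ≡ 49
49^2 ≡ 136
49^3 = 49^2·49^1 ≡ 20
49^5 = 49^4·49^1 ≡ 2
49^6 = 49^4·49^2 ≡ 98
49^10 = 49^8·49^2 ≡ 4
49^15 = 49^8·49^4·49^2·49^1 ≡ 8
49^25 = 49^16·49^8·49^1 ≡ 32
49^30 = 49^16·49^8·49^4·49^2 ≡ 64
49^50 = 49^32·49^16·49^2 ≡ 118
49^75 = 49^64·49^8·49^2·49^1 ≡ 1  ← first divisor giving 1
The order is 75.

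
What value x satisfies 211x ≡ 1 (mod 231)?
127

gcd(211, 231) = 1, so the inverse exists.
Extended Euclidean algorithm on (231, 211):
231 = 1 × 211 + 20  ⟹  20 = (1)·231 + (-1)·211
211 = 10 × 20 + 11  ⟹  11 = (-10)·231 + (11)·211
20 = 1 × 11 + 9  ⟹  9 = (11)·231 + (-12)·211
11 = 1 × 9 + 2  ⟹  2 = (-21)·231 + (23)·211
9 = 4 × 2 + 1  ⟹  1 = (95)·231 + (-104)·211
So (-104)·211 ≡ 1 (mod 231), i.e. 211^(-1) ≡ -104 ≡ 127 (mod 231).
Check: 211 × 127 = 26797 ≡ 1 (mod 231)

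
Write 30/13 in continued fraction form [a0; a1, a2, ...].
[2; 3, 4]

Euclidean algorithm steps:
30 = 2 × 13 + 4
13 = 3 × 4 + 1
4 = 4 × 1 + 0
Continued fraction: [2; 3, 4]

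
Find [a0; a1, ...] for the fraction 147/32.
[4; 1, 1, 2, 6]

Euclidean algorithm steps:
147 = 4 × 32 + 19
32 = 1 × 19 + 13
19 = 1 × 13 + 6
13 = 2 × 6 + 1
6 = 6 × 1 + 0
Continued fraction: [4; 1, 1, 2, 6]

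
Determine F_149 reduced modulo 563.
308

Matrix identity: Q^n = [[F_(n+1), F_n], [F_n, F_(n-1)]] with Q = [[1,1],[1,0]].
n = 149 = 10010101₂. Square-and-multiply, entries mod 563:
Q^1 = [[1,1],[1,0]]
Q^2 = (Q^1)² = [[2,1],[1,1]]
Q^4 = (Q^2)² = [[5,3],[3,2]]
Q^9 = (Q^4)²·Q = [[55,34],[34,21]]
Q^18 = (Q^9)² = [[240,332],[332,471]]
Q^37 = (Q^18)²·Q = [[205,50],[50,155]]
Q^74 = (Q^37)² = [[48,547],[547,64]]
Q^149 = (Q^74)²·Q = [[205,308],[308,460]]
F_149 mod 563 = Q^149[0][1] = 308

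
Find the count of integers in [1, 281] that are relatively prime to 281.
280

281 = 281
φ(n) = n × ∏(1 - 1/p) for each prime p dividing n
φ(281) = 281 × (1 - 1/281) = 280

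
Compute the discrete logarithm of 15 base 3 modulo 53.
16

Baby-step giant-step with step n = ⌈√53⌉ = 8.
Baby steps 3^j mod 53 (j:value) for j=0..7: 0:1, 1:3, 2:9, 3:27, 4:28, 5:31, 6:40, 7:14.
Giant-step multiplier: 3^(-8) ≡ 3^(52-8) = 3^44 ≡ 24 (mod 53).
Giant steps γ_i = 15·24^i mod 53: γ_0=15, γ_1=42, γ_2=1 (in table at j=0).
x = i·n + j = 2·8 + 0 = 16.
Check: 3^16 ≡ 15 (mod 53).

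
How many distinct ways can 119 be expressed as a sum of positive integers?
1653668665

p(n) counts ways to write n as a sum of positive integers (order ignored).
Euler's pentagonal recurrence: p(k) = p(k-1) + p(k-2) - p(k-5) - p(k-7) + p(k-12) + p(k-15) - ... (offsets j(3j∓1)/2, signs ++--, p(0)=1, p(<0)=0).
DP table for k = 0..118: p(0)=1, p(1)=1, p(2)=2, p(3)=3, p(4)=5, p(5)=7, p(6)=11, p(7)=15, p(8)=22, p(9)=30, p(10)=42, p(11)=56, p(12)=77, p(13)=101, p(14)=135, p(15)=176, p(16)=231, p(17)=297, p(18)=385, p(19)=490, p(20)=627, p(21)=792, p(22)=1002, p(23)=1255, p(24)=1575, p(25)=1958, p(26)=2436, p(27)=3010, p(28)=3718, p(29)=4565, p(30)=5604, p(31)=6842, p(32)=8349, p(33)=10143, p(34)=12310, p(35)=14883, p(36)=17977, p(37)=21637, p(38)=26015, p(39)=31185, p(40)=37338, p(41)=44583, p(42)=53174, p(43)=63261, p(44)=75175, p(45)=89134, p(46)=105558, p(47)=124754, p(48)=147273, p(49)=173525, p(50)=204226, p(51)=239943, p(52)=281589, p(53)=329931, p(54)=386155, p(55)=451276, p(56)=526823, p(57)=614154, p(58)=715220, p(59)=831820, p(60)=966467, p(61)=1121505, p(62)=1300156, p(63)=1505499, p(64)=1741630, p(65)=2012558, p(66)=2323520, p(67)=2679689, p(68)=3087735, p(69)=3554345, p(70)=4087968, p(71)=4697205, p(72)=5392783, p(73)=6185689, p(74)=7089500, p(75)=8118264, p(76)=9289091, p(77)=10619863, p(78)=12132164, p(79)=13848650, p(80)=15796476, p(81)=18004327, p(82)=20506255, p(83)=23338469, p(84)=26543660, p(85)=30167357, p(86)=34262962, p(87)=38887673, p(88)=44108109, p(89)=49995925, p(90)=56634173, p(91)=64112359, p(92)=72533807, p(93)=82010177, p(94)=92669720, p(95)=104651419, p(96)=118114304, p(97)=133230930, p(98)=150198136, p(99)=169229875, p(100)=190569292, p(101)=214481126, p(102)=241265379, p(103)=271248950, p(104)=304801365, p(105)=342325709, p(106)=384276336, p(107)=431149389, p(108)=483502844, p(109)=541946240, p(110)=607163746, p(111)=679903203, p(112)=761002156, p(113)=851376628, p(114)=952050665, p(115)=1064144451, p(116)=1188908248, p(117)=1327710076, p(118)=1482074143.
Final step: p(119) = p(118) + p(117) - p(114) - p(112) + p(107) + p(104) - p(97) - p(93) + p(84) + p(79) - p(68) - p(62) + p(49) + p(42) - p(27) - p(19) + p(2)
= 1482074143 + 1327710076 - 952050665 - 761002156 + 431149389 + 304801365 - 133230930 - 82010177 + 26543660 + 13848650 - 3087735 - 1300156 + 173525 + 53174 - 3010 - 490 + 2
= 1653668665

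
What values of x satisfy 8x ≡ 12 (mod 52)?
x ≡ 8 (mod 13)

gcd(8, 52) = 4, which divides 12, so solutions exist.
Divide through by 4: 2x ≡ 3 (mod 13).
Find 2^(-1) mod 13 by the extended Euclidean algorithm:
13 = 6 × 2 + 1  ⟹  1 = (1)·13 + (-6)·2
So (-6)·2 ≡ 1 (mod 13), i.e. 2^(-1) ≡ -6 ≡ 7 (mod 13).
x ≡ 7 × 3 = 21 ≡ 8 (mod 13).
Check: 8 × 8 = 64 ≡ 12 (mod 52).
x ≡ 8 (mod 13), giving 4 solutions mod 52.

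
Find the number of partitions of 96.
118114304

p(n) counts ways to write n as a sum of positive integers (order ignored).
Euler's pentagonal recurrence: p(k) = p(k-1) + p(k-2) - p(k-5) - p(k-7) + p(k-12) + p(k-15) - ... (offsets j(3j∓1)/2, signs ++--, p(0)=1, p(<0)=0).
DP table for k = 0..95: p(0)=1, p(1)=1, p(2)=2, p(3)=3, p(4)=5, p(5)=7, p(6)=11, p(7)=15, p(8)=22, p(9)=30, p(10)=42, p(11)=56, p(12)=77, p(13)=101, p(14)=135, p(15)=176, p(16)=231, p(17)=297, p(18)=385, p(19)=490, p(20)=627, p(21)=792, p(22)=1002, p(23)=1255, p(24)=1575, p(25)=1958, p(26)=2436, p(27)=3010, p(28)=3718, p(29)=4565, p(30)=5604, p(31)=6842, p(32)=8349, p(33)=10143, p(34)=12310, p(35)=14883, p(36)=17977, p(37)=21637, p(38)=26015, p(39)=31185, p(40)=37338, p(41)=44583, p(42)=53174, p(43)=63261, p(44)=75175, p(45)=89134, p(46)=105558, p(47)=124754, p(48)=147273, p(49)=173525, p(50)=204226, p(51)=239943, p(52)=281589, p(53)=329931, p(54)=386155, p(55)=451276, p(56)=526823, p(57)=614154, p(58)=715220, p(59)=831820, p(60)=966467, p(61)=1121505, p(62)=1300156, p(63)=1505499, p(64)=1741630, p(65)=2012558, p(66)=2323520, p(67)=2679689, p(68)=3087735, p(69)=3554345, p(70)=4087968, p(71)=4697205, p(72)=5392783, p(73)=6185689, p(74)=7089500, p(75)=8118264, p(76)=9289091, p(77)=10619863, p(78)=12132164, p(79)=13848650, p(80)=15796476, p(81)=18004327, p(82)=20506255, p(83)=23338469, p(84)=26543660, p(85)=30167357, p(86)=34262962, p(87)=38887673, p(88)=44108109, p(89)=49995925, p(90)=56634173, p(91)=64112359, p(92)=72533807, p(93)=82010177, p(94)=92669720, p(95)=104651419.
Final step: p(96) = p(95) + p(94) - p(91) - p(89) + p(84) + p(81) - p(74) - p(70) + p(61) + p(56) - p(45) - p(39) + p(26) + p(19) - p(4)
= 104651419 + 92669720 - 64112359 - 49995925 + 26543660 + 18004327 - 7089500 - 4087968 + 1121505 + 526823 - 89134 - 31185 + 2436 + 490 - 5
= 118114304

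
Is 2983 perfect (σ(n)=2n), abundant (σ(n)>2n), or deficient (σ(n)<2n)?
deficient

Proper divisors of 2983: sum = 1 + 19 + 157 = 177
Since 177 < 2983, 2983 is deficient.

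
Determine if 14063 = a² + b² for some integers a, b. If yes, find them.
Not possible

Factorization: 14063 = 7^3 × 41
By Fermat: n is sum of two squares iff every prime p ≡ 3 (mod 4) appears to even power.
Prime(s) ≡ 3 (mod 4) with odd exponent: [(7, 3)]
Therefore 14063 cannot be expressed as a² + b².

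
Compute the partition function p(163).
142798995930

p(n) counts ways to write n as a sum of positive integers (order ignored).
Euler's pentagonal recurrence: p(k) = p(k-1) + p(k-2) - p(k-5) - p(k-7) + p(k-12) + p(k-15) - ... (offsets j(3j∓1)/2, signs ++--, p(0)=1, p(<0)=0).
DP table for k = 0..162: p(0)=1, p(1)=1, p(2)=2, p(3)=3, p(4)=5, p(5)=7, p(6)=11, p(7)=15, p(8)=22, p(9)=30, p(10)=42, p(11)=56, p(12)=77, p(13)=101, p(14)=135, p(15)=176, p(16)=231, p(17)=297, p(18)=385, p(19)=490, p(20)=627, p(21)=792, p(22)=1002, p(23)=1255, p(24)=1575, p(25)=1958, p(26)=2436, p(27)=3010, p(28)=3718, p(29)=4565, p(30)=5604, p(31)=6842, p(32)=8349, p(33)=10143, p(34)=12310, p(35)=14883, p(36)=17977, p(37)=21637, p(38)=26015, p(39)=31185, p(40)=37338, p(41)=44583, p(42)=53174, p(43)=63261, p(44)=75175, p(45)=89134, p(46)=105558, p(47)=124754, p(48)=147273, p(49)=173525, p(50)=204226, p(51)=239943, p(52)=281589, p(53)=329931, p(54)=386155, p(55)=451276, p(56)=526823, p(57)=614154, p(58)=715220, p(59)=831820, p(60)=966467, p(61)=1121505, p(62)=1300156, p(63)=1505499, p(64)=1741630, p(65)=2012558, p(66)=2323520, p(67)=2679689, p(68)=3087735, p(69)=3554345, p(70)=4087968, p(71)=4697205, p(72)=5392783, p(73)=6185689, p(74)=7089500, p(75)=8118264, p(76)=9289091, p(77)=10619863, p(78)=12132164, p(79)=13848650, p(80)=15796476, p(81)=18004327, p(82)=20506255, p(83)=23338469, p(84)=26543660, p(85)=30167357, p(86)=34262962, p(87)=38887673, p(88)=44108109, p(89)=49995925, p(90)=56634173, p(91)=64112359, p(92)=72533807, p(93)=82010177, p(94)=92669720, p(95)=104651419, p(96)=118114304, p(97)=133230930, p(98)=150198136, p(99)=169229875, p(100)=190569292, p(101)=214481126, p(102)=241265379, p(103)=271248950, p(104)=304801365, p(105)=342325709, p(106)=384276336, p(107)=431149389, p(108)=483502844, p(109)=541946240, p(110)=607163746, p(111)=679903203, p(112)=761002156, p(113)=851376628, p(114)=952050665, p(115)=1064144451, p(116)=1188908248, p(117)=1327710076, p(118)=1482074143, p(119)=1653668665, p(120)=1844349560, p(121)=2056148051, p(122)=2291320912, p(123)=2552338241, p(124)=2841940500, p(125)=3163127352, p(126)=3519222692, p(127)=3913864295, p(128)=4351078600, p(129)=4835271870, p(130)=5371315400, p(131)=5964539504, p(132)=6620830889, p(133)=7346629512, p(134)=8149040695, p(135)=9035836076, p(136)=10015581680, p(137)=11097645016, p(138)=12292341831, p(139)=13610949895, p(140)=15065878135, p(141)=16670689208, p(142)=18440293320, p(143)=20390982757, p(144)=22540654445, p(145)=24908858009, p(146)=27517052599, p(147)=30388671978, p(148)=33549419497, p(149)=37027355200, p(150)=40853235313, p(151)=45060624582, p(152)=49686288421, p(153)=54770336324, p(154)=60356673280, p(155)=66493182097, p(156)=73232243759, p(157)=80630964769, p(158)=88751778802, p(159)=97662728555, p(160)=107438159466, p(161)=118159068427, p(162)=129913904637.
Final step: p(163) = p(162) + p(161) - p(158) - p(156) + p(151) + p(148) - p(141) - p(137) + p(128) + p(123) - p(112) - p(106) + p(93) + p(86) - p(71) - p(63) + p(46) + p(37) - p(18) - p(8)
= 129913904637 + 118159068427 - 88751778802 - 73232243759 + 45060624582 + 33549419497 - 16670689208 - 11097645016 + 4351078600 + 2552338241 - 761002156 - 384276336 + 82010177 + 34262962 - 4697205 - 1505499 + 105558 + 21637 - 385 - 22
= 142798995930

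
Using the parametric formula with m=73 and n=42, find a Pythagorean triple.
(3565, 6132, 7093)

Euclid's formula: a = m² - n², b = 2mn, c = m² + n²
m = 73, n = 42
a = 73² - 42² = 5329 - 1764 = 3565
b = 2 × 73 × 42 = 6132
c = 73² + 42² = 5329 + 1764 = 7093
Verification: 3565² + 6132² = 12709225 + 37601424 = 50310649 = 7093² ✓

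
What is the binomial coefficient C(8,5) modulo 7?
0

Using Lucas' theorem:
Write n=8 and k=5 in base 7:
n in base 7: [1, 1]
k in base 7: [0, 5]
C(8,5) mod 7 = ∏ C(n_i, k_i) mod 7
Digit binomials (mod 7): C(1,0) = 1; C(1,5) = 0 (k_i > n_i)
Product: 1 × 0 = 0 ≡ 0 (mod 7)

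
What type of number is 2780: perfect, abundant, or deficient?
abundant

Proper divisors of 2780: sum = 1 + 2 + 4 + 5 + 10 + 20 + 139 + 278 + 556 + 695 + 1390 = 3100
Since 3100 > 2780, 2780 is abundant.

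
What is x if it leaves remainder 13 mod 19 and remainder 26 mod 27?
431

Using Chinese Remainder Theorem:
M = 19 × 27 = 513
M1 = 27, M2 = 19
y1 = 27^(-1) mod 19 = 12
y2 = 19^(-1) mod 27 = 10
x = (13×27×12 + 26×19×10) mod 513 = 431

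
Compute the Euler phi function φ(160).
64

160 = 2^5 × 5
φ(n) = n × ∏(1 - 1/p) for each prime p dividing n
φ(160) = 160 × (1 - 1/2) × (1 - 1/5) = 64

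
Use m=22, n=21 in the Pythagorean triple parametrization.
(43, 924, 925)

Euclid's formula: a = m² - n², b = 2mn, c = m² + n²
m = 22, n = 21
a = 22² - 21² = 484 - 441 = 43
b = 2 × 22 × 21 = 924
c = 22² + 21² = 484 + 441 = 925
Verification: 43² + 924² = 1849 + 853776 = 855625 = 925² ✓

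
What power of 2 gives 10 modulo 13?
10

Baby-step giant-step with step n = ⌈√13⌉ = 4.
Baby steps 2^j mod 13 (j:value) for j=0..3: 0:1, 1:2, 2:4, 3:8.
Giant-step multiplier: 2^(-4) ≡ 2^(12-4) = 2^8 ≡ 9 (mod 13).
Giant steps γ_i = 10·9^i mod 13: γ_0=10, γ_1=12, γ_2=4 (in table at j=2).
x = i·n + j = 2·4 + 2 = 10.
Check: 2^10 ≡ 10 (mod 13).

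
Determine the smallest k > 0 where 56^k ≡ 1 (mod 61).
15

61 is prime, so ord(56) divides φ(61) = 60.
Divisors of 60: 1, 2, 3, 4, 5, 6, 10, 12, 15, 20, 30, 60.
Repeated squaring: 56^1 ≡ 56, 56^2 ≡ 25, 56^4 ≡ 15, 56^8 ≡ 42, 56^16 ≡ 56, 56^32 ≡ 25 (mod 61).
Test 56^d mod 61 for each divisor d in increasing order:
56^1 ≡ 56
56^2 ≡ 25
56^3 = 56^2·56^1 ≡ 58
56^4 ≡ 15
56^5 = 56^4·56^1 ≡ 47
56^6 = 56^4·56^2 ≡ 9
56^10 = 56^8·56^2 ≡ 13
56^12 = 56^8·56^4 ≡ 20
56^15 = 56^8·56^4·56^2·56^1 ≡ 1  ← first divisor giving 1
The order is 15.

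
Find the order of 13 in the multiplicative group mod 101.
50

101 is prime, so ord(13) divides φ(101) = 100.
Divisors of 100: 1, 2, 4, 5, 10, 20, 25, 50, 100.
Repeated squaring: 13^1 ≡ 13, 13^2 ≡ 68, 13^4 ≡ 79, 13^8 ≡ 80, 13^16 ≡ 37, 13^32 ≡ 56, 13^64 ≡ 5 (mod 101).
Test 13^d mod 101 for each divisor d in increasing order:
13^1 ≡ 13
13^2 ≡ 68
13^4 ≡ 79
13^5 = 13^4·13^1 ≡ 17
13^10 = 13^8·13^2 ≡ 87
13^20 = 13^16·13^4 ≡ 95
13^25 = 13^16·13^8·13^1 ≡ 100
13^50 = 13^32·13^16·13^2 ≡ 1  ← first divisor giving 1
The order is 50.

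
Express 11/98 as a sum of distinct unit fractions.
1/9 + 1/882

Greedy algorithm:
11/98: ceiling(98/11) = 9, use 1/9
1/882: ceiling(882/1) = 882, use 1/882
Result: 11/98 = 1/9 + 1/882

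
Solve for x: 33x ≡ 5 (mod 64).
x ≡ 37 (mod 64)

gcd(33, 64) = 1, which divides 5, so solutions exist.
Find 33^(-1) mod 64 by the extended Euclidean algorithm:
64 = 1 × 33 + 31  ⟹  31 = (1)·64 + (-1)·33
33 = 1 × 31 + 2  ⟹  2 = (-1)·64 + (2)·33
31 = 15 × 2 + 1  ⟹  1 = (16)·64 + (-31)·33
So (-31)·33 ≡ 1 (mod 64), i.e. 33^(-1) ≡ -31 ≡ 33 (mod 64).
x ≡ 33 × 5 = 165 ≡ 37 (mod 64).
Check: 33 × 37 = 1221 ≡ 5 (mod 64).
Unique solution: x ≡ 37 (mod 64)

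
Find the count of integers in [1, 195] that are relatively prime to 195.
96

195 = 3 × 5 × 13
φ(n) = n × ∏(1 - 1/p) for each prime p dividing n
φ(195) = 195 × (1 - 1/3) × (1 - 1/5) × (1 - 1/13) = 96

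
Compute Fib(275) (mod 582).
281

Matrix identity: Q^n = [[F_(n+1), F_n], [F_n, F_(n-1)]] with Q = [[1,1],[1,0]].
n = 275 = 100010011₂. Square-and-multiply, entries mod 582:
Q^1 = [[1,1],[1,0]]
Q^2 = (Q^1)² = [[2,1],[1,1]]
Q^4 = (Q^2)² = [[5,3],[3,2]]
Q^8 = (Q^4)² = [[34,21],[21,13]]
Q^17 = (Q^8)²·Q = [[256,433],[433,405]]
Q^34 = (Q^17)² = [[437,451],[451,568]]
Q^68 = (Q^34)² = [[356,459],[459,479]]
Q^137 = (Q^68)²·Q = [[166,439],[439,309]]
Q^275 = (Q^137)²·Q = [[450,281],[281,169]]
F_275 mod 582 = Q^275[0][1] = 281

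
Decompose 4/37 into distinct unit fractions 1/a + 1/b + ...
1/10 + 1/124 + 1/22940

Greedy algorithm:
4/37: ceiling(37/4) = 10, use 1/10
3/370: ceiling(370/3) = 124, use 1/124
1/22940: ceiling(22940/1) = 22940, use 1/22940
Result: 4/37 = 1/10 + 1/124 + 1/22940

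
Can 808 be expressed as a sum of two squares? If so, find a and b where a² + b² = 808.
18² + 22² (a=18, b=22)

Factorization: 808 = 2^3 × 101
By Fermat: n is sum of two squares iff every prime p ≡ 3 (mod 4) appears to even power.
All primes ≡ 3 (mod 4) appear to even power.
Search a = 0, 1, 2, … for 808 - a² a perfect square: first hit at a = 18: 808 - 324 = 484 = 22².
808 = 18² + 22² = 324 + 484 ✓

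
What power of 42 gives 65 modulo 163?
30

Baby-step giant-step with step n = ⌈√163⌉ = 13.
Baby steps 42^j mod 163 (j:value) for j=0..12: 0:1, 1:42, 2:134, 3:86, 4:26, 5:114, 6:61, 7:117, 8:24, 9:30, 10:119, 11:108, 12:135.
Giant-step multiplier: 42^(-13) ≡ 42^(162-13) = 42^149 ≡ 149 (mod 163).
Giant steps γ_i = 65·149^i mod 163: γ_0=65, γ_1=68, γ_2=26 (in table at j=4).
x = i·n + j = 2·13 + 4 = 30.
Check: 42^30 ≡ 65 (mod 163).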